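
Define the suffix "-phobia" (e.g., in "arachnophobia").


Suffix: -phobia
As in: arachnophobia -> arachno- + -phobia
Meaning = fear of


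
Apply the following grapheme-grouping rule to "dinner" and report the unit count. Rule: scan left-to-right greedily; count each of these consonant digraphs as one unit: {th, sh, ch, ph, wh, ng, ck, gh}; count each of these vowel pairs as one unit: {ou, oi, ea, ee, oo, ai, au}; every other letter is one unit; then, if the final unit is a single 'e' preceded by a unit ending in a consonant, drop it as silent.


Word: "dinner" (6 letters)
Left-to-right scan:
  [1] 'd' (letter)
  [2] 'i' (letter)
  [3] 'n' (letter)
  [4] 'n' (letter)
  [5] 'e' (letter)
  [6] 'r' (letter)
Units from scan: 6
Sound units = 6 units


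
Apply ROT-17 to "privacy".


Word: "privacy"
Shift: 17
Each letter → (letter + shift) mod 26:
  'p' (15) + 17 = 6 → 'g'
  'r' (17) + 17 = 8 → 'i'
  'i' (8) + 17 = 25 → 'z'
  'v' (21) + 17 = 12 → 'm'
  'a' (0) + 17 = 17 → 'r'
  'c' (2) + 17 = 19 → 't'
  'y' (24) + 17 = 15 → 'p'
Result = "gizmrtp"


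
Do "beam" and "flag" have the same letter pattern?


Pattern of "beam": [0, 1, 2, 3]
Pattern of "flag": [0, 1, 2, 3]
Patterns match
Same pattern = Yes


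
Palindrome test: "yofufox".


Word: "yofufox"
Reversed: "xofufoy"
Forward == Backward? yofufox != xofufoy
Palindrome = No


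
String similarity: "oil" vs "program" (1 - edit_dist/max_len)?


Word 1: "oil" (length 3)
Word 2: "program" (length 7)
One optimal edit sequence:
  1. insert 'p'  (+1)
  2. insert 'r'  (+1)
  3. keep 'o'
  4. insert 'g'  (+1)
  5. insert 'r'  (+1)
  6. substitute 'i' -> 'a'  (+1)
  7. substitute 'l' -> 'm'  (+1)
Edit distance = 6
Max length = max(3, 7) = 7
Similarity = 1 - 6/7
= 0.1429


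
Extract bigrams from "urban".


Word: "urban" (length 5)
Number of bigrams = 5 - 2 + 1 = 4
  Position 0: "ur"
  Position 1: "rb"
  Position 2: "ba"
  Position 3: "an"
Bigrams = "ur", "rb", "ba", "an"


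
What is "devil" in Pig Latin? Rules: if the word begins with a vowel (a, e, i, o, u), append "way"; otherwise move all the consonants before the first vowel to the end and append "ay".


Word: "devil"
Starts with consonant(s) → move to end, add 'ay'
Consonant cluster: "d"
Pig Latin = "evilday"


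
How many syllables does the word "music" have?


Word: "music"
Syllable breakdown: mu | sic
Counting: 2 parts
= 2 syllables


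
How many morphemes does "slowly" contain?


Word: "slowly"
Morphemes: slow | -ly
Each morpheme carries meaning
= 2 morphemes


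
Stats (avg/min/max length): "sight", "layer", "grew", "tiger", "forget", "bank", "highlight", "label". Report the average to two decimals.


Lengths: "sight"=5, "layer"=5, "grew"=4, "tiger"=5, "forget"=6, "bank"=4, "highlight"=9, "label"=5
Sum = 43, Count = 8
Average = 43/8 = 5.38
= avg=5.38, min=4, max=9


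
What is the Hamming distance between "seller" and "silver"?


Comparing character by character (same length = 6):
  Pos 0: 's' vs 's' =
  Pos 1: 'e' vs 'i' !=
  Pos 2: 'l' vs 'l' =
  Pos 3: 'l' vs 'v' !=
  Pos 4: 'e' vs 'e' =
  Pos 5: 'r' vs 'r' =
Hamming distance = 2


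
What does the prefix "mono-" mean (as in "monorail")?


Prefix: mono-
Example: monorail (mono- + rail)
Meaning = one


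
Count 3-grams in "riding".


Word: "riding" (length 6)
Number of 3-grams = length - 3 + 1 = 6 - 3 + 1
= 4


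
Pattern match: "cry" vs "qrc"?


Pattern of "cry": [0, 1, 2]
Pattern of "qrc": [0, 1, 2]
Patterns match
Same pattern = Yes


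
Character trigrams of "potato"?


Word: "potato" (length 6)
Number of trigrams = 6 - 3 + 1 = 4
  Position 0: "pot"
  Position 1: "ota"
  Position 2: "tat"
  Position 3: "ato"
Trigrams = "pot", "ota", "tat", "ato"


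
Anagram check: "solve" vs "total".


Word 1: "solve" → sorted: elosv
Word 2: "total" → sorted: alott
Same letters? elosv != alott
Anagram = No


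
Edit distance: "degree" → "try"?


Word 1: "degree" (length 6)
Word 2: "try" (length 3)
One optimal edit sequence (insert/delete/substitute each cost 1):
  1. delete 'd'  (+1)
  2. delete 'e'  (+1)
  3. substitute 'g' -> 't'  (+1)
  4. keep 'r'
  5. delete 'e'  (+1)
  6. substitute 'e' -> 'y'  (+1)
Total edit operations: 5
Edit distance = 5


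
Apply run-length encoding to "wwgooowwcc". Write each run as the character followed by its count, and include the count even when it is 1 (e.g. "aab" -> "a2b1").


String: "wwgooowwcc"
Scanning for consecutive runs:
  'w' x 2
  'g' x 1
  'o' x 3
  'w' x 2
  'c' x 2
RLE = "w2g1o3w2c2"


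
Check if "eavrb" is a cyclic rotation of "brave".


Word: "brave", Candidate: "eavrb"
Method: check if candidate is substring of word+word
"bravebrave" contains "eavrb"? No
Is rotation = No


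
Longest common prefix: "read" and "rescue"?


Word 1: "read"
Word 2: "rescue"
Comparing from start:
  Pos 0: 'r' == 'r'
  Pos 1: 'e' == 'e'
  Pos 2: 'a' != 's' (stop)
LCP = "re" (length 2)


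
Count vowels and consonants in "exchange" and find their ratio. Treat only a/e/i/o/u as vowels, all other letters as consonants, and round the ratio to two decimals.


Word: "exchange"
Vowels (a,e,i,o,u): 3
Consonants: 5
Ratio = 3/5
= 0.60


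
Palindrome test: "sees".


Word: "sees"
Reversed: "sees"
Forward == Backward? sees == sees
Palindrome = Yes


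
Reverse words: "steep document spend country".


Original: "steep document spend country"
Words (1..n): steep | document | spend | country
Reversed (n..1): country | spend | document | steep
Result = "country spend document steep"


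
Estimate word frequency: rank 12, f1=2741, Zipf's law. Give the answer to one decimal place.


Zipf's law: f(r) = f(1) / r
f(1) = 2741
f(12) = 2741 / 12
= 228.4 occurrences


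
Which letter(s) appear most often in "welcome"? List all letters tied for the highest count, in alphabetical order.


Word: "welcome"
Letter counts:
  'c': 1
  'e': 2
  'l': 1
  'm': 1
  'o': 1
  'w': 1
Maximum count = 2
Most frequent = 'e' (2 times each)


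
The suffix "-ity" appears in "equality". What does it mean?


Suffix: -ity
As in: equality -> equal + -ity
Meaning = quality of


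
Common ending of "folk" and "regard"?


Word 1: "folk"
Word 2: "regard"
Comparing from end:
  Pos -1: 'k' != 'd' (stop)
LCS = "" (length 0)


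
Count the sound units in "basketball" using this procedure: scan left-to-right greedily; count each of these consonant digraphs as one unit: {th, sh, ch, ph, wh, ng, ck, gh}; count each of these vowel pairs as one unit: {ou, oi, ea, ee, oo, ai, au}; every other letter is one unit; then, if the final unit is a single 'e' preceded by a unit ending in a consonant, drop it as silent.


Word: "basketball" (10 letters)
Left-to-right scan:
  [1] 'b' (letter)
  [2] 'a' (letter)
  [3] 's' (letter)
  [4] 'k' (letter)
  [5] 'e' (letter)
  [6] 't' (letter)
  [7] 'b' (letter)
  [8] 'a' (letter)
  [9] 'l' (letter)
  [10] 'l' (letter)
Units from scan: 10
Sound units = 10 units


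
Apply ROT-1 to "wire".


Word: "wire"
Shift: 1
Each letter → (letter + shift) mod 26:
  'w' (22) + 1 = 23 → 'x'
  'i' (8) + 1 = 9 → 'j'
  'r' (17) + 1 = 18 → 's'
  'e' (4) + 1 = 5 → 'f'
Result = "xjsf"


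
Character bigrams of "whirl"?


Word: "whirl" (length 5)
Number of bigrams = 5 - 2 + 1 = 4
  Position 0: "wh"
  Position 1: "hi"
  Position 2: "ir"
  Position 3: "rl"
Bigrams = "wh", "hi", "ir", "rl"


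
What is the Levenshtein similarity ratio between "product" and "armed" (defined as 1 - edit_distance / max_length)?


Word 1: "product" (length 7)
Word 2: "armed" (length 5)
One optimal edit sequence:
  1. substitute 'p' -> 'a'  (+1)
  2. keep 'r'
  3. delete 'o'  (+1)
  4. delete 'd'  (+1)
  5. substitute 'u' -> 'm'  (+1)
  6. substitute 'c' -> 'e'  (+1)
  7. substitute 't' -> 'd'  (+1)
Edit distance = 6
Max length = max(7, 5) = 7
Similarity = 1 - 6/7
= 0.1429


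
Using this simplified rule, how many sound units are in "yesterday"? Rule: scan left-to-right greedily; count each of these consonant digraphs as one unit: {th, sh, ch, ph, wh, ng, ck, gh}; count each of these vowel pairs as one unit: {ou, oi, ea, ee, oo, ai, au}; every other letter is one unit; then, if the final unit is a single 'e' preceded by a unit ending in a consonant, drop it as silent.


Word: "yesterday" (9 letters)
Left-to-right scan:
  (1) 'y' (letter)
  (2) 'e' (letter)
  (3) 's' (letter)
  (4) 't' (letter)
  (5) 'e' (letter)
  (6) 'r' (letter)
  (7) 'd' (letter)
  (8) 'a' (letter)
  (9) 'y' (letter)
Units from scan: 9
Sound units = 9 units


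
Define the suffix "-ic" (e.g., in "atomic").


Suffix: -ic
Example: atomic = atom + -ic
Meaning = relating to


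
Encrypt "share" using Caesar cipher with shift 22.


Word: "share"
Shift: 22
Each letter → (letter + shift) mod 26:
  's' (18) + 22 = 14 → 'o'
  'h' (7) + 22 = 3 → 'd'
  'a' (0) + 22 = 22 → 'w'
  'r' (17) + 22 = 13 → 'n'
  'e' (4) + 22 = 0 → 'a'
Result = "odwna"


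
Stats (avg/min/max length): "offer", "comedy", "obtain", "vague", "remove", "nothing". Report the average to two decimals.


Lengths: "offer"=5, "comedy"=6, "obtain"=6, "vague"=5, "remove"=6, "nothing"=7
Sum = 35, Count = 6
Average = 35/6 = 5.83
= avg=5.83, min=5, max=7


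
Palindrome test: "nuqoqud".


Word: "nuqoqud"
Reversed: "duqoqun"
Forward == Backward? nuqoqud != duqoqun
Palindrome = No


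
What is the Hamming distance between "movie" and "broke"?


Comparing character by character (same length = 5):
  Pos 0: 'm' vs 'b' !=
  Pos 1: 'o' vs 'r' !=
  Pos 2: 'v' vs 'o' !=
  Pos 3: 'i' vs 'k' !=
  Pos 4: 'e' vs 'e' =
Hamming distance = 4


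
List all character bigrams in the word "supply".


Word: "supply" (length 6)
Number of bigrams = 6 - 2 + 1 = 5
  Position 0: "su"
  Position 1: "up"
  Position 2: "pp"
  Position 3: "pl"
  Position 4: "ly"
Bigrams = "su", "up", "pp", "pl", "ly"


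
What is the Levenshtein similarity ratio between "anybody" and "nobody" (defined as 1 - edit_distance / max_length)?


Word 1: "anybody" (length 7)
Word 2: "nobody" (length 6)
One optimal edit sequence:
  1. delete 'a'  (+1)
  2. keep 'n'
  3. substitute 'y' -> 'o'  (+1)
  4. keep 'b'
  5. keep 'o'
  6. keep 'd'
  7. keep 'y'
Edit distance = 2
Max length = max(7, 6) = 7
Similarity = 1 - 2/7
= 0.7143


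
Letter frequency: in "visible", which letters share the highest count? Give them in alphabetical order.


Word: "visible"
Letter counts:
  'b': 1
  'e': 1
  'i': 2
  'l': 1
  's': 1
  'v': 1
Maximum count = 2
Most frequent = 'i' (2 times each)


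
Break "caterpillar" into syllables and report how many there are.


Word: "caterpillar"
Syllable breakdown: cat | er | pil | lar
Counting: 4 parts
= 4 syllables


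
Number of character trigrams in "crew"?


Word: "crew" (length 4)
Number of 3-grams = length - 3 + 1 = 4 - 3 + 1
= 2


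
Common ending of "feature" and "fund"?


Word 1: "feature"
Word 2: "fund"
Comparing from end:
  Pos -1: 'e' != 'd' (stop)
LCS = "" (length 0)


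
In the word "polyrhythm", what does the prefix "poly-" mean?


Prefix: poly-
Example: polyrhythm (poly- + rhythm)
Meaning = many


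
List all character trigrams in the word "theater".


Word: "theater" (length 7)
Number of trigrams = 7 - 3 + 1 = 5
  Position 0: "the"
  Position 1: "hea"
  Position 2: "eat"
  Position 3: "ate"
  Position 4: "ter"
Trigrams = "the", "hea", "eat", "ate", "ter"


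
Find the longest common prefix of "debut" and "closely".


Word 1: "debut"
Word 2: "closely"
Comparing from start:
  Pos 0: 'd' != 'c' (stop)
LCP = "" (length 0)


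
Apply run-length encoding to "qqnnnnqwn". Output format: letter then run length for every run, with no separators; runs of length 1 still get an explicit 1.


String: "qqnnnnqwn"
Scanning for consecutive runs:
  'q' x 2
  'n' x 4
  'q' x 1
  'w' x 1
  'n' x 1
RLE = "q2n4q1w1n1"


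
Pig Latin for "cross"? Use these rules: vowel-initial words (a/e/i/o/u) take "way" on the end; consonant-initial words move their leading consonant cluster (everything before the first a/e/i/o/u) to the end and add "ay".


Word: "cross"
Starts with consonant(s) → move to end, add 'ay'
Consonant cluster: "cr"
Pig Latin = "osscray"


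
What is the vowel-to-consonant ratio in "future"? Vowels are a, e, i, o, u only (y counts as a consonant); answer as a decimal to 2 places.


Word: "future"
Vowels (a,e,i,o,u): 3
Consonants: 3
Ratio = 3/3
= 1.00


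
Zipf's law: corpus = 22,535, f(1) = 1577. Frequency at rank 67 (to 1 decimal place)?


Zipf's law: f(r) = f(1) / r
f(1) = 1577
f(67) = 1577 / 67
= 23.5 occurrences


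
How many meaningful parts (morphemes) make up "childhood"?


Word: "childhood"
Morphemes: child | -hood
Each morpheme carries meaning
= 2 morphemes


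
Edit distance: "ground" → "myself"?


Word 1: "ground" (length 6)
Word 2: "myself" (length 6)
One optimal edit sequence (insert/delete/substitute each cost 1):
  1. substitute 'g' -> 'm'  (+1)
  2. substitute 'r' -> 'y'  (+1)
  3. substitute 'o' -> 's'  (+1)
  4. substitute 'u' -> 'e'  (+1)
  5. substitute 'n' -> 'l'  (+1)
  6. substitute 'd' -> 'f'  (+1)
Total edit operations: 6
Edit distance = 6


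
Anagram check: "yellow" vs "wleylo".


Word 1: "yellow" → sorted: ellowy
Word 2: "wleylo" → sorted: ellowy
Same letters? ellowy == ellowy
Anagram = Yes


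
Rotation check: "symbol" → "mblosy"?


Word: "symbol", Candidate: "mblosy"
Method: check if candidate is substring of word+word
"symbolsymbol" contains "mblosy"? No
Is rotation = No


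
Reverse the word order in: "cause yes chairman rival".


Original: "cause yes chairman rival"
Words (1..n): cause | yes | chairman | rival
Reversed (n..1): rival | chairman | yes | cause
Result = "rival chairman yes cause"


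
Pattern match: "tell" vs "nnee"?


Pattern of "tell": [0, 1, 2, 2]
Pattern of "nnee": [0, 0, 1, 1]
Patterns do not match
Same pattern = No


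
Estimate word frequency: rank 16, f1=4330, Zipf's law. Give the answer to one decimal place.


Zipf's law: f(r) = f(1) / r
f(1) = 4330
f(16) = 4330 / 16
= 270.6 occurrences


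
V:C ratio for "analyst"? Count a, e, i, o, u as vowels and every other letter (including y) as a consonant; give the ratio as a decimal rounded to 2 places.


Word: "analyst"
Vowels (a,e,i,o,u): 2
Consonants: 5
Ratio = 2/5
= 0.40


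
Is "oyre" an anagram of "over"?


Word 1: "over" → sorted: eorv
Word 2: "oyre" → sorted: eory
Same letters? eorv != eory
Anagram = No


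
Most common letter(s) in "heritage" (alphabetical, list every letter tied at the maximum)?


Word: "heritage"
Letter counts:
  'a': 1
  'e': 2
  'g': 1
  'h': 1
  'i': 1
  'r': 1
  't': 1
Maximum count = 2
Most frequent = 'e' (2 times each)


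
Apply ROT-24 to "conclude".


Word: "conclude"
Shift: 24
Each letter → (letter + shift) mod 26:
  'c' (2) + 24 = 0 → 'a'
  'o' (14) + 24 = 12 → 'm'
  'n' (13) + 24 = 11 → 'l'
  'c' (2) + 24 = 0 → 'a'
  'l' (11) + 24 = 9 → 'j'
  'u' (20) + 24 = 18 → 's'
  'd' (3) + 24 = 1 → 'b'
  'e' (4) + 24 = 2 → 'c'
Result = "amlajsbc"


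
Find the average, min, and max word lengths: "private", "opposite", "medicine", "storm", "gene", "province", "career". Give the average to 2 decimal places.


Lengths: "private"=7, "opposite"=8, "medicine"=8, "storm"=5, "gene"=4, "province"=8, "career"=6
Sum = 46, Count = 7
Average = 46/7 = 6.57
= avg=6.57, min=4, max=8


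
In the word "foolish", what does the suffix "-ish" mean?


Suffix: -ish
Example: foolish = fool + -ish
Meaning = somewhat / having the qualities of


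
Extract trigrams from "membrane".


Word: "membrane" (length 8)
Number of trigrams = 8 - 3 + 1 = 6
  Position 0: "mem"
  Position 1: "emb"
  Position 2: "mbr"
  Position 3: "bra"
  Position 4: "ran"
  Position 5: "ane"
Trigrams = "mem", "emb", "mbr", "bra", "ran", "ane"


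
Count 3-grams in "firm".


Word: "firm" (length 4)
Number of 3-grams = length - 3 + 1 = 4 - 3 + 1
= 2


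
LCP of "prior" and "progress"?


Word 1: "prior"
Word 2: "progress"
Comparing from start:
  Pos 0: 'p' == 'p'
  Pos 1: 'r' == 'r'
  Pos 2: 'i' != 'o' (stop)
LCP = "pr" (length 2)


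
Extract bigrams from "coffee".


Word: "coffee" (length 6)
Number of bigrams = 6 - 2 + 1 = 5
  Position 0: "co"
  Position 1: "of"
  Position 2: "ff"
  Position 3: "fe"
  Position 4: "ee"
Bigrams = "co", "of", "ff", "fe", "ee"


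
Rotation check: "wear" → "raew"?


Word: "wear", Candidate: "raew"
Method: check if candidate is substring of word+word
"wearwear" contains "raew"? No
Is rotation = No


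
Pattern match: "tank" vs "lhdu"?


Pattern of "tank": [0, 1, 2, 3]
Pattern of "lhdu": [0, 1, 2, 3]
Patterns match
Same pattern = Yes


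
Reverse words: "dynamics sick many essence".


Original: "dynamics sick many essence"
Words (1..n): dynamics | sick | many | essence
Reversed (n..1): essence | many | sick | dynamics
Result = "essence many sick dynamics"


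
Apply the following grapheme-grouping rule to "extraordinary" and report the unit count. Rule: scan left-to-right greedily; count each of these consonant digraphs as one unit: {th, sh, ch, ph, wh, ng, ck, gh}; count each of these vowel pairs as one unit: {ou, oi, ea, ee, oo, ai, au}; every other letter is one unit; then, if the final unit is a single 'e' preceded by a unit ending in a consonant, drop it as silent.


Word: "extraordinary" (13 letters)
Left-to-right scan:
  [1] 'e' (letter)
  [2] 'x' (letter)
  [3] 't' (letter)
  [4] 'r' (letter)
  [5] 'a' (letter)
  [6] 'o' (letter)
  [7] 'r' (letter)
  [8] 'd' (letter)
  [9] 'i' (letter)
  [10] 'n' (letter)
  [11] 'a' (letter)
  [12] 'r' (letter)
  [13] 'y' (letter)
Units from scan: 13
Sound units = 13 units


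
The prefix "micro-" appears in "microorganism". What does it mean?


Prefix: micro-
Example: microorganism = micro- + organism
Meaning = small


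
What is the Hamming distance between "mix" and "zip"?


Comparing character by character (same length = 3):
  Pos 0: 'm' vs 'z' !=
  Pos 1: 'i' vs 'i' =
  Pos 2: 'x' vs 'p' !=
Hamming distance = 2


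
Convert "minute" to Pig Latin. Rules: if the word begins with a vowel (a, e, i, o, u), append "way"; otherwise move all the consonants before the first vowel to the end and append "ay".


Word: "minute"
Starts with consonant(s) → move to end, add 'ay'
Consonant cluster: "m"
Pig Latin = "inutemay"


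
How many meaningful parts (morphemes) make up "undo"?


Word: "undo"
Morphemes: un- + do
Each morpheme carries meaning
= 2 morphemes


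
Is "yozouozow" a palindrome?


Word: "yozouozow"
Reversed: "wozouozoy"
Forward == Backward? yozouozow != wozouozoy
Palindrome = No


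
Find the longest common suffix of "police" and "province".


Word 1: "police"
Word 2: "province"
Comparing from end:
  Pos -1: 'e' == 'e'
  Pos -2: 'c' == 'c'
  Pos -3: 'i' != 'n' (stop)
LCS = "ce" (length 2)


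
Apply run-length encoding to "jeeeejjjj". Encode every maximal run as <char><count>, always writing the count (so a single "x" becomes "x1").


String: "jeeeejjjj"
Scanning for consecutive runs:
  'j' x 1
  'e' x 4
  'j' x 4
RLE = "j1e4j4"


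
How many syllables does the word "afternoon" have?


Word: "afternoon"
Syllable breakdown: af-ter-noon
Counting: 3 parts
= 3 syllables


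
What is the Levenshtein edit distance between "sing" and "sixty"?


Word 1: "sing" (length 4)
Word 2: "sixty" (length 5)
One optimal edit sequence (insert/delete/substitute each cost 1):
  1. keep 's'
  2. keep 'i'
  3. insert 'x'  (+1)
  4. substitute 'n' -> 't'  (+1)
  5. substitute 'g' -> 'y'  (+1)
Total edit operations: 3
Edit distance = 3


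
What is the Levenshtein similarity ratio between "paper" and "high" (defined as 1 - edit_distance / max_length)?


Word 1: "paper" (length 5)
Word 2: "high" (length 4)
One optimal edit sequence:
  1. delete 'p'  (+1)
  2. substitute 'a' -> 'h'  (+1)
  3. substitute 'p' -> 'i'  (+1)
  4. substitute 'e' -> 'g'  (+1)
  5. substitute 'r' -> 'h'  (+1)
Edit distance = 5
Max length = max(5, 4) = 5
Similarity = 1 - 5/5
= 0.0000


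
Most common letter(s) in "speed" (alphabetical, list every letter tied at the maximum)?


Word: "speed"
Letter counts:
  'd': 1
  'e': 2
  'p': 1
  's': 1
Maximum count = 2
Most frequent = 'e' (2 times each)


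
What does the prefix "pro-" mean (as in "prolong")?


Prefix: pro-
Example: prolong (pro- + long)
Meaning = forward / in favor of


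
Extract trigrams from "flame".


Word: "flame" (length 5)
Number of trigrams = 5 - 3 + 1 = 3
  Position 0: "fla"
  Position 1: "lam"
  Position 2: "ame"
Trigrams = "fla", "lam", "ame"


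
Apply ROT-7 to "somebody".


Word: "somebody"
Shift: 7
Each letter → (letter + shift) mod 26:
  's' (18) + 7 = 25 → 'z'
  'o' (14) + 7 = 21 → 'v'
  'm' (12) + 7 = 19 → 't'
  'e' (4) + 7 = 11 → 'l'
  'b' (1) + 7 = 8 → 'i'
  'o' (14) + 7 = 21 → 'v'
  'd' (3) + 7 = 10 → 'k'
  'y' (24) + 7 = 5 → 'f'
Result = "zvtlivkf"


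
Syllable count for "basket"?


Word: "basket"
Syllable breakdown: bas / ket
Counting: 2 parts
= 2 syllables


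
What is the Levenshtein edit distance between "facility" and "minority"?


Word 1: "facility" (length 8)
Word 2: "minority" (length 8)
One optimal edit sequence (insert/delete/substitute each cost 1):
  1. substitute 'f' -> 'm'  (+1)
  2. substitute 'a' -> 'i'  (+1)
  3. substitute 'c' -> 'n'  (+1)
  4. substitute 'i' -> 'o'  (+1)
  5. substitute 'l' -> 'r'  (+1)
  6. keep 'i'
  7. keep 't'
  8. keep 'y'
Total edit operations: 5
Edit distance = 5


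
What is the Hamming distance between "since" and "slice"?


Comparing character by character (same length = 5):
  Pos 0: 's' vs 's' =
  Pos 1: 'i' vs 'l' !=
  Pos 2: 'n' vs 'i' !=
  Pos 3: 'c' vs 'c' =
  Pos 4: 'e' vs 'e' =
Hamming distance = 2


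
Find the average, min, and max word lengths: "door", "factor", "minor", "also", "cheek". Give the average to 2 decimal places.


Lengths: "door"=4, "factor"=6, "minor"=5, "also"=4, "cheek"=5
Sum = 24, Count = 5
Average = 24/5 = 4.80
= avg=4.80, min=4, max=6


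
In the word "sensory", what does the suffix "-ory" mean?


Suffix: -ory
Example: sensory = sense + -ory, with a spelling change
Meaning = relating to / place for


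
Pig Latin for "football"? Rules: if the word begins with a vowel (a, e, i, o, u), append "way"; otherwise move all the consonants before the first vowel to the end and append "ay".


Word: "football"
Starts with consonant(s) → move to end, add 'ay'
Consonant cluster: "f"
Pig Latin = "ootballfay"


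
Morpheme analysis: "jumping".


Word: "jumping"
Morphemes: jump + -ing
Each morpheme carries meaning
= 2 morphemes


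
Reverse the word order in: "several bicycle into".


Original: "several bicycle into"
Words (1..n): several | bicycle | into
Reversed (n..1): into | bicycle | several
Result = "into bicycle several"


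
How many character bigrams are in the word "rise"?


Word: "rise" (length 4)
Number of 2-grams = length - 2 + 1 = 4 - 2 + 1
= 3


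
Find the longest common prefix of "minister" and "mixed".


Word 1: "minister"
Word 2: "mixed"
Comparing from start:
  Pos 0: 'm' == 'm'
  Pos 1: 'i' == 'i'
  Pos 2: 'n' != 'x' (stop)
LCP = "mi" (length 2)


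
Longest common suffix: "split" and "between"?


Word 1: "split"
Word 2: "between"
Comparing from end:
  Pos -1: 't' != 'n' (stop)
LCS = "" (length 0)


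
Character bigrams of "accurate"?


Word: "accurate" (length 8)
Number of bigrams = 8 - 2 + 1 = 7
  Position 0: "ac"
  Position 1: "cc"
  Position 2: "cu"
  Position 3: "ur"
  Position 4: "ra"
  Position 5: "at"
  Position 6: "te"
Bigrams = "ac", "cc", "cu", "ur", "ra", "at", "te"


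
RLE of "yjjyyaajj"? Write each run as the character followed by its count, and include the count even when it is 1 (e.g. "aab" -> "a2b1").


String: "yjjyyaajj"
Scanning for consecutive runs:
  'y' x 1
  'j' x 2
  'y' x 2
  'a' x 2
  'j' x 2
RLE = "y1j2y2a2j2"


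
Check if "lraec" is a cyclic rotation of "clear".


Word: "clear", Candidate: "lraec"
Method: check if candidate is substring of word+word
"clearclear" contains "lraec"? No
Is rotation = No


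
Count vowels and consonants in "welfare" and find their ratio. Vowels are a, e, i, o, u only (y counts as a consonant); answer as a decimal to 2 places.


Word: "welfare"
Vowels (a,e,i,o,u): 3
Consonants: 4
Ratio = 3/4
= 0.75


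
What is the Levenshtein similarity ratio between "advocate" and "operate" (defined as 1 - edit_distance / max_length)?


Word 1: "advocate" (length 8)
Word 2: "operate" (length 7)
One optimal edit sequence:
  1. delete 'a'  (+1)
  2. substitute 'd' -> 'o'  (+1)
  3. substitute 'v' -> 'p'  (+1)
  4. substitute 'o' -> 'e'  (+1)
  5. substitute 'c' -> 'r'  (+1)
  6. keep 'a'
  7. keep 't'
  8. keep 'e'
Edit distance = 5
Max length = max(8, 7) = 8
Similarity = 1 - 5/8
= 0.3750


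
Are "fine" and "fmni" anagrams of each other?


Word 1: "fine" → sorted: efin
Word 2: "fmni" → sorted: fimn
Same letters? efin != fimn
Anagram = No


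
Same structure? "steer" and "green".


Pattern of "steer": [0, 1, 2, 2, 3]
Pattern of "green": [0, 1, 2, 2, 3]
Patterns match
Same pattern = Yes


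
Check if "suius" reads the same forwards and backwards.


Word: "suius"
Reversed: "suius"
Forward == Backward? suius == suius
Palindrome = Yes


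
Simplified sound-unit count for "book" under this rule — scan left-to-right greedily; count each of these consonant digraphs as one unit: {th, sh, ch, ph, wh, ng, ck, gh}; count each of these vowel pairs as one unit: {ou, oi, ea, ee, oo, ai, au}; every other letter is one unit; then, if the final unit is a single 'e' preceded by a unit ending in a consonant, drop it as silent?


Word: "book" (4 letters)
Left-to-right scan:
  1. 'b' (letter)
  2. 'oo' (vowel-pair)
  3. 'k' (letter)
Units from scan: 3
Sound units = 3 units


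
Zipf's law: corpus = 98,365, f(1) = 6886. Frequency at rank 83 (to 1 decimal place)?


Zipf's law: f(r) = f(1) / r
f(1) = 6886
f(83) = 6886 / 83
= 83.0 occurrences


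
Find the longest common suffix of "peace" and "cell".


Word 1: "peace"
Word 2: "cell"
Comparing from end:
  Pos -1: 'e' != 'l' (stop)
LCS = "" (length 0)


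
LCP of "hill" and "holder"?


Word 1: "hill"
Word 2: "holder"
Comparing from start:
  Pos 0: 'h' == 'h'
  Pos 1: 'i' != 'o' (stop)
LCP = "h" (length 1)


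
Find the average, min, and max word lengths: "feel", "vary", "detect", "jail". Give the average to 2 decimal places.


Lengths: "feel"=4, "vary"=4, "detect"=6, "jail"=4
Sum = 18, Count = 4
Average = 18/4 = 4.50
= avg=4.50, min=4, max=6


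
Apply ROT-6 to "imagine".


Word: "imagine"
Shift: 6
Each letter → (letter + shift) mod 26:
  'i' (8) + 6 = 14 → 'o'
  'm' (12) + 6 = 18 → 's'
  'a' (0) + 6 = 6 → 'g'
  'g' (6) + 6 = 12 → 'm'
  'i' (8) + 6 = 14 → 'o'
  'n' (13) + 6 = 19 → 't'
  'e' (4) + 6 = 10 → 'k'
Result = "osgmotk"


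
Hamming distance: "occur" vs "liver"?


Comparing character by character (same length = 5):
  Pos 0: 'o' vs 'l' !=
  Pos 1: 'c' vs 'i' !=
  Pos 2: 'c' vs 'v' !=
  Pos 3: 'u' vs 'e' !=
  Pos 4: 'r' vs 'r' =
Hamming distance = 4


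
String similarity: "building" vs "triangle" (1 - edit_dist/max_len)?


Word 1: "building" (length 8)
Word 2: "triangle" (length 8)
One optimal edit sequence:
  1. substitute 'b' -> 't'  (+1)
  2. substitute 'u' -> 'r'  (+1)
  3. keep 'i'
  4. substitute 'l' -> 'a'  (+1)
  5. substitute 'd' -> 'n'  (+1)
  6. substitute 'i' -> 'g'  (+1)
  7. substitute 'n' -> 'l'  (+1)
  8. substitute 'g' -> 'e'  (+1)
Edit distance = 7
Max length = max(8, 8) = 8
Similarity = 1 - 7/8
= 0.1250


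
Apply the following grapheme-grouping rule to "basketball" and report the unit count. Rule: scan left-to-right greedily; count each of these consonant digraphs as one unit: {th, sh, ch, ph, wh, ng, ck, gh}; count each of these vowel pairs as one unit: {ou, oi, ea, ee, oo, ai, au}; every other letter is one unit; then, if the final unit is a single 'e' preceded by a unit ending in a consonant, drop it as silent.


Word: "basketball" (10 letters)
Left-to-right scan:
  [1] 'b' (letter)
  [2] 'a' (letter)
  [3] 's' (letter)
  [4] 'k' (letter)
  [5] 'e' (letter)
  [6] 't' (letter)
  [7] 'b' (letter)
  [8] 'a' (letter)
  [9] 'l' (letter)
  [10] 'l' (letter)
Units from scan: 10
Sound units = 10 units


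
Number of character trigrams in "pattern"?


Word: "pattern" (length 7)
Number of 3-grams = length - 3 + 1 = 7 - 3 + 1
= 5


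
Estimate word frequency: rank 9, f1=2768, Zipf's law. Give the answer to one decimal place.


Zipf's law: f(r) = f(1) / r
f(1) = 2768
f(9) = 2768 / 9
= 307.6 occurrences


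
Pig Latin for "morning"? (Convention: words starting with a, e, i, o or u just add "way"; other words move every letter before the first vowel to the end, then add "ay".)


Word: "morning"
Starts with consonant(s) → move to end, add 'ay'
Consonant cluster: "m"
Pig Latin = "orningmay"


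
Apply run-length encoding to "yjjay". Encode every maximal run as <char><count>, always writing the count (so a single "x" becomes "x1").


String: "yjjay"
Scanning for consecutive runs:
  'y' x 1
  'j' x 2
  'a' x 1
  'y' x 1
RLE = "y1j2a1y1"


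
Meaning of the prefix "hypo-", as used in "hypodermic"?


Prefix: hypo-
Example: hypodermic = hypo- + dermic
Meaning = under / below normal


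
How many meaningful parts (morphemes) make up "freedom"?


Word: "freedom"
Morphemes: free | -dom
Each morpheme carries meaning
= 2 morphemes


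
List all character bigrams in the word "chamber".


Word: "chamber" (length 7)
Number of bigrams = 7 - 2 + 1 = 6
  Position 0: "ch"
  Position 1: "ha"
  Position 2: "am"
  Position 3: "mb"
  Position 4: "be"
  Position 5: "er"
Bigrams = "ch", "ha", "am", "mb", "be", "er"


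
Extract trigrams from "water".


Word: "water" (length 5)
Number of trigrams = 5 - 3 + 1 = 3
  Position 0: "wat"
  Position 1: "ate"
  Position 2: "ter"
Trigrams = "wat", "ate", "ter"


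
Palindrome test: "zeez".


Word: "zeez"
Reversed: "zeez"
Forward == Backward? zeez == zeez
Palindrome = Yes


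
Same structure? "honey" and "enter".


Pattern of "honey": [0, 1, 2, 3, 4]
Pattern of "enter": [0, 1, 2, 0, 3]
Patterns do not match
Same pattern = No


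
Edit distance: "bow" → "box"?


Word 1: "bow" (length 3)
Word 2: "box" (length 3)
One optimal edit sequence (insert/delete/substitute each cost 1):
  1. keep 'b'
  2. keep 'o'
  3. substitute 'w' -> 'x'  (+1)
Total edit operations: 1
Edit distance = 1


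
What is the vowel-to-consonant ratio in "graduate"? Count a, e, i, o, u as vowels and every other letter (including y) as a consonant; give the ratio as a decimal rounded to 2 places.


Word: "graduate"
Vowels (a,e,i,o,u): 4
Consonants: 4
Ratio = 4/4
= 1.00


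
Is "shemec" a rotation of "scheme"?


Word: "scheme", Candidate: "shemec"
Method: check if candidate is substring of word+word
"schemescheme" contains "shemec"? No
Is rotation = No


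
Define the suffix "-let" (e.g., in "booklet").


Suffix: -let
As in: booklet -> book + -let
Meaning = small


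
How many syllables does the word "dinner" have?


Word: "dinner"
Syllable breakdown: din · ner
Counting: 2 parts
= 2 syllables


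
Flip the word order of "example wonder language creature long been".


Original: "example wonder language creature long been"
Words (1..n): example | wonder | language | creature | long | been
Reversed (n..1): been | long | creature | language | wonder | example
Result = "been long creature language wonder example"


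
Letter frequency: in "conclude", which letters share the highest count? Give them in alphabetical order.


Word: "conclude"
Letter counts:
  'c': 2
  'd': 1
  'e': 1
  'l': 1
  'n': 1
  'o': 1
  'u': 1
Maximum count = 2
Most frequent = 'c' (2 times each)


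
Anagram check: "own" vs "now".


Word 1: "own" → sorted: now
Word 2: "now" → sorted: now
Same letters? now == now
Anagram = Yes


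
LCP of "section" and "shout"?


Word 1: "section"
Word 2: "shout"
Comparing from start:
  Pos 0: 's' == 's'
  Pos 1: 'e' != 'h' (stop)
LCP = "s" (length 1)


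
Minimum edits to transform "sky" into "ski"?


Word 1: "sky" (length 3)
Word 2: "ski" (length 3)
One optimal edit sequence (insert/delete/substitute each cost 1):
  1. keep 's'
  2. keep 'k'
  3. substitute 'y' -> 'i'  (+1)
Total edit operations: 1
Edit distance = 1


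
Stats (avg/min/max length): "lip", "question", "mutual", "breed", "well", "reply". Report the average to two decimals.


Lengths: "lip"=3, "question"=8, "mutual"=6, "breed"=5, "well"=4, "reply"=5
Sum = 31, Count = 6
Average = 31/6 = 5.17
= avg=5.17, min=3, max=8


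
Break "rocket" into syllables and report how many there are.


Word: "rocket"
Syllable breakdown: rock / et
Counting: 2 parts
= 2 syllables


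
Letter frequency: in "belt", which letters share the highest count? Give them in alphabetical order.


Word: "belt"
Letter counts:
  'b': 1
  'e': 1
  'l': 1
  't': 1
Maximum count = 1
Most frequent = 'b', 'e', 'l', 't' (1 time each)


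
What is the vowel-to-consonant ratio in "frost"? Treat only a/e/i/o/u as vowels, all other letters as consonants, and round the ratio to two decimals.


Word: "frost"
Vowels (a,e,i,o,u): 1
Consonants: 4
Ratio = 1/4
= 0.25


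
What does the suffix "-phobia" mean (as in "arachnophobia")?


Suffix: -phobia
Example: arachnophobia (arachno- + -phobia)
Meaning = fear of


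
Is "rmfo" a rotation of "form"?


Word: "form", Candidate: "rmfo"
Method: check if candidate is substring of word+word
"formform" contains "rmfo"? Yes
Is rotation = Yes


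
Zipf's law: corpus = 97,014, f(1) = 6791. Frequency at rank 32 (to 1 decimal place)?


Zipf's law: f(r) = f(1) / r
f(1) = 6791
f(32) = 6791 / 32
= 212.2 occurrences


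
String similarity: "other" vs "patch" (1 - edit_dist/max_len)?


Word 1: "other" (length 5)
Word 2: "patch" (length 5)
One optimal edit sequence:
  1. substitute 'o' -> 'p'  (+1)
  2. substitute 't' -> 'a'  (+1)
  3. substitute 'h' -> 't'  (+1)
  4. substitute 'e' -> 'c'  (+1)
  5. substitute 'r' -> 'h'  (+1)
Edit distance = 5
Max length = max(5, 5) = 5
Similarity = 1 - 5/5
= 0.0000


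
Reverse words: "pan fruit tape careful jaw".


Original: "pan fruit tape careful jaw"
Words (1..n): pan | fruit | tape | careful | jaw
Reversed (n..1): jaw | careful | tape | fruit | pan
Result = "jaw careful tape fruit pan"


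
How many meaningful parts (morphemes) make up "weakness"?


Word: "weakness"
Morphemes: weak | -ness
Each morpheme carries meaning
= 2 morphemes


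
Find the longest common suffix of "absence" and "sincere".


Word 1: "absence"
Word 2: "sincere"
Comparing from end:
  Pos -1: 'e' == 'e'
  Pos -2: 'c' != 'r' (stop)
LCS = "e" (length 1)


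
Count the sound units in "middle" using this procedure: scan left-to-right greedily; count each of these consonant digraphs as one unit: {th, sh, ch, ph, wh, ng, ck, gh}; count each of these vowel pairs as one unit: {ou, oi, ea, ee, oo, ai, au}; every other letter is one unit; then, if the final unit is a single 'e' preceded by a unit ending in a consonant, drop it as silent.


Word: "middle" (6 letters)
Left-to-right scan:
  (1) 'm' (letter)
  (2) 'i' (letter)
  (3) 'd' (letter)
  (4) 'd' (letter)
  (5) 'l' (letter)
  (6) 'e' (letter)
Units from scan: 6
Final unit is 'e' after a consonant -> drop as silent (-1)
Sound units = 5 units


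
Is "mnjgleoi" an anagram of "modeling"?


Word 1: "modeling" → sorted: degilmno
Word 2: "mnjgleoi" → sorted: egijlmno
Same letters? degilmno != egijlmno
Anagram = No


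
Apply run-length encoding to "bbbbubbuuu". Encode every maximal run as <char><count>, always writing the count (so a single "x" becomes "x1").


String: "bbbbubbuuu"
Scanning for consecutive runs:
  'b' x 4
  'u' x 1
  'b' x 2
  'u' x 3
RLE = "b4u1b2u3"


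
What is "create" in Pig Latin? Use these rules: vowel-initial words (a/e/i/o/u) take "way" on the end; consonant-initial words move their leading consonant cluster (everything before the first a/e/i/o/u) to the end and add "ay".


Word: "create"
Starts with consonant(s) → move to end, add 'ay'
Consonant cluster: "cr"
Pig Latin = "eatecray"


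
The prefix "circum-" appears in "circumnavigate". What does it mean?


Prefix: circum-
As in: circumnavigate -> circum- + navigate
Meaning = around


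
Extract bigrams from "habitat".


Word: "habitat" (length 7)
Number of bigrams = 7 - 2 + 1 = 6
  Position 0: "ha"
  Position 1: "ab"
  Position 2: "bi"
  Position 3: "it"
  Position 4: "ta"
  Position 5: "at"
Bigrams = "ha", "ab", "bi", "it", "ta", "at"


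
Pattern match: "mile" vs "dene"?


Pattern of "mile": [0, 1, 2, 3]
Pattern of "dene": [0, 1, 2, 1]
Patterns do not match
Same pattern = No


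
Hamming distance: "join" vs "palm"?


Comparing character by character (same length = 4):
  Pos 0: 'j' vs 'p' !=
  Pos 1: 'o' vs 'a' !=
  Pos 2: 'i' vs 'l' !=
  Pos 3: 'n' vs 'm' !=
Hamming distance = 4


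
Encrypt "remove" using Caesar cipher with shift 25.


Word: "remove"
Shift: 25
Each letter → (letter + shift) mod 26:
  'r' (17) + 25 = 16 → 'q'
  'e' (4) + 25 = 3 → 'd'
  'm' (12) + 25 = 11 → 'l'
  'o' (14) + 25 = 13 → 'n'
  'v' (21) + 25 = 20 → 'u'
  'e' (4) + 25 = 3 → 'd'
Result = "qdlnud"


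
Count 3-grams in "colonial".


Word: "colonial" (length 8)
Number of 3-grams = length - 3 + 1 = 8 - 3 + 1
= 6


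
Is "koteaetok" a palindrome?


Word: "koteaetok"
Reversed: "koteaetok"
Forward == Backward? koteaetok == koteaetok
Palindrome = Yes


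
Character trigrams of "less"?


Word: "less" (length 4)
Number of trigrams = 4 - 3 + 1 = 2
  Position 0: "les"
  Position 1: "ess"
Trigrams = "les", "ess"


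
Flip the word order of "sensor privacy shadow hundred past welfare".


Original: "sensor privacy shadow hundred past welfare"
Words (1..n): sensor | privacy | shadow | hundred | past | welfare
Reversed (n..1): welfare | past | hundred | shadow | privacy | sensor
Result = "welfare past hundred shadow privacy sensor"


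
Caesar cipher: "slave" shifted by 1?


Word: "slave"
Shift: 1
Each letter → (letter + shift) mod 26:
  's' (18) + 1 = 19 → 't'
  'l' (11) + 1 = 12 → 'm'
  'a' (0) + 1 = 1 → 'b'
  'v' (21) + 1 = 22 → 'w'
  'e' (4) + 1 = 5 → 'f'
Result = "tmbwf"


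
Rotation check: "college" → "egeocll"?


Word: "college", Candidate: "egeocll"
Method: check if candidate is substring of word+word
"collegecollege" contains "egeocll"? No
Is rotation = No


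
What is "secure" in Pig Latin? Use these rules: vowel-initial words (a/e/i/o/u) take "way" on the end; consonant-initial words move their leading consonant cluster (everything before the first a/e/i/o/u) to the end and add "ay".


Word: "secure"
Starts with consonant(s) → move to end, add 'ay'
Consonant cluster: "s"
Pig Latin = "ecuresay"


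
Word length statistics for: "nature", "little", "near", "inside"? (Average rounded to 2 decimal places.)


Lengths: "nature"=6, "little"=6, "near"=4, "inside"=6
Sum = 22, Count = 4
Average = 22/4 = 5.50
= avg=5.50, min=4, max=6


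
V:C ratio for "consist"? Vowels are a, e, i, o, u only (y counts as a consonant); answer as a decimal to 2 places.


Word: "consist"
Vowels (a,e,i,o,u): 2
Consonants: 5
Ratio = 2/5
= 0.40


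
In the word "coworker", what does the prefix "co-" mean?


Prefix: co-
Example: coworker (co- + worker)
Meaning = together


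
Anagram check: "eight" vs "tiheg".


Word 1: "eight" → sorted: eghit
Word 2: "tiheg" → sorted: eghit
Same letters? eghit == eghit
Anagram = Yes
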